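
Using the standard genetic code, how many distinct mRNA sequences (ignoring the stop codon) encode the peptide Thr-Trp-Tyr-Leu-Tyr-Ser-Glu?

Thr: 4 codons.
Trp: 1 codon.
Tyr: 2 codons.
Leu: 6 codons.
Tyr: 2 codons.
Ser: 6 codons.
Glu: 2 codons.
4 × 1 × 2 × 6 × 2 × 6 × 2 = 1152.

1152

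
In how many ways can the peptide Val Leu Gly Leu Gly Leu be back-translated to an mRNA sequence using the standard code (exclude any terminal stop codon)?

Val: 4 codons.
Leu: 6 codons.
Gly: 4 codons.
Leu: 6 codons.
Gly: 4 codons.
Leu: 6 codons.
4 × 6 × 4 × 6 × 4 × 6 = 13824.

13824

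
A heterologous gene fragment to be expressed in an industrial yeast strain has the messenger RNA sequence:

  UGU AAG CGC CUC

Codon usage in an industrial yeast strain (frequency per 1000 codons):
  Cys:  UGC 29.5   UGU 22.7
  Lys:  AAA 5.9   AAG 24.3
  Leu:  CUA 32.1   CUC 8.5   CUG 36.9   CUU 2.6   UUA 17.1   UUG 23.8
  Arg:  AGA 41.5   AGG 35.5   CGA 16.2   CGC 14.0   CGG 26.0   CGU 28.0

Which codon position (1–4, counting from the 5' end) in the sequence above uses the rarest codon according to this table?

4

Codon 1 UGU (Cys): 22.7 per 1000.
Codon 2 AAG (Lys): 24.3 per 1000.
Codon 3 CGC (Arg): 14.0 per 1000.
Codon 4 CUC (Leu): 8.5 per 1000.
Lowest frequency is 8.5 at codon 4.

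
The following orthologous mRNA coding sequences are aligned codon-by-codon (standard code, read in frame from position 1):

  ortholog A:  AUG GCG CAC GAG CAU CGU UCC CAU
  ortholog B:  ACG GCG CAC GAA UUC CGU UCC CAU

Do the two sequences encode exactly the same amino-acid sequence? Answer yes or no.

Codon 1: AUG Met / ACG Thr — nonsynonymous.
Codon 2: GCG Ala / GCG Ala — identical.
Codon 3: CAC His / CAC His — identical.
Codon 4: GAG Glu / GAA Glu — synonymous.
Codon 5: CAU His / UUC Phe — nonsynonymous.
Codon 6: CGU Arg / CGU Arg — identical.
Codon 7: UCC Ser / UCC Ser — identical.
Codon 8: CAU His / CAU His — identical.
Nonsynonymous differences: 2 → different protein.

no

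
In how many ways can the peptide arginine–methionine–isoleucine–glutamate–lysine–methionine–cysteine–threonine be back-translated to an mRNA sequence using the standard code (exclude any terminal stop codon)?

Arg: 6 codons.
Met: 1 codon.
Ile: 3 codons.
Glu: 2 codons.
Lys: 2 codons.
Met: 1 codon.
Cys: 2 codons.
Thr: 4 codons.
6 × 1 × 3 × 2 × 2 × 1 × 2 × 4 = 576.

576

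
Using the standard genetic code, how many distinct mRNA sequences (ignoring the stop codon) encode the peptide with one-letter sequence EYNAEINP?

1536

Glu: 2 codons.
Tyr: 2 codons.
Asn: 2 codons.
Ala: 4 codons.
Glu: 2 codons.
Ile: 3 codons.
Asn: 2 codons.
Pro: 4 codons.
2 × 2 × 2 × 4 × 2 × 3 × 2 × 4 = 1536.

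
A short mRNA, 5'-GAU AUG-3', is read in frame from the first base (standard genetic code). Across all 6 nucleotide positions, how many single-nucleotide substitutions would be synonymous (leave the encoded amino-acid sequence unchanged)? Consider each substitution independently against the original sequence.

1

Codon 1 (GAU, Asp): 1 synonymous substitution.
Codon 2 (AUG, Met): 0 synonymous substitutions.
Total: 1 + 0 = 1.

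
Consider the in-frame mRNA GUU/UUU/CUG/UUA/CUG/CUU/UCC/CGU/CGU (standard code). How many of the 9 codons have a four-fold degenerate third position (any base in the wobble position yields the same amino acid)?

7

Codon 1 GUU (Val): third position 4-fold.
Codon 2 UUU (Phe): third position 2-fold.
Codon 3 CUG (Leu): third position 4-fold.
Codon 4 UUA (Leu): third position 2-fold.
Codon 5 CUG (Leu): third position 4-fold.
Codon 6 CUU (Leu): third position 4-fold.
Codon 7 UCC (Ser): third position 4-fold.
Codon 8 CGU (Arg): third position 4-fold.
Codon 9 CGU (Arg): third position 4-fold.
Four-fold degenerate third positions: 7.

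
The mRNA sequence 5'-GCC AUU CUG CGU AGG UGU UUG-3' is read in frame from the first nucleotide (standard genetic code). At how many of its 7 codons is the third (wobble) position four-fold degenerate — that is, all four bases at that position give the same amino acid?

3

Codon 1 GCC (Ala): third position 4-fold.
Codon 2 AUU (Ile): third position 3-fold.
Codon 3 CUG (Leu): third position 4-fold.
Codon 4 CGU (Arg): third position 4-fold.
Codon 5 AGG (Arg): third position 2-fold.
Codon 6 UGU (Cys): third position 2-fold.
Codon 7 UUG (Leu): third position 2-fold.
Four-fold degenerate third positions: 3.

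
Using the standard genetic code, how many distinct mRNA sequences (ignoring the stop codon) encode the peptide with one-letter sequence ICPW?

Ile: 3 codons.
Cys: 2 codons.
Pro: 4 codons.
Trp: 1 codon.
3 × 2 × 4 × 1 = 24.

24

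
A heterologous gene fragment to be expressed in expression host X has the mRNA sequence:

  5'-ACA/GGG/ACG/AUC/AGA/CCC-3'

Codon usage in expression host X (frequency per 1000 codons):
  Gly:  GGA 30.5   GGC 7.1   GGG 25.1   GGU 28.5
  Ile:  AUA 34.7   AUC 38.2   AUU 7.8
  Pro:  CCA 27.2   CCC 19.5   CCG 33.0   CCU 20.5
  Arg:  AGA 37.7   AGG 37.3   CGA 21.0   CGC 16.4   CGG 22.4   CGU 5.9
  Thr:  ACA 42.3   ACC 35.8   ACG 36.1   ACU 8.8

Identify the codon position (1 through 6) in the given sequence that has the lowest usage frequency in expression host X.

Codon 1 ACA (Thr): 42.3 per 1000.
Codon 2 GGG (Gly): 25.1 per 1000.
Codon 3 ACG (Thr): 36.1 per 1000.
Codon 4 AUC (Ile): 38.2 per 1000.
Codon 5 AGA (Arg): 37.7 per 1000.
Codon 6 CCC (Pro): 19.5 per 1000.
Lowest frequency is 19.5 at codon 6.

6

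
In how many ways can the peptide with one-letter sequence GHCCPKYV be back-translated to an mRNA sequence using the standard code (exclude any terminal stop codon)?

Gly: 4 codons.
His: 2 codons.
Cys: 2 codons.
Cys: 2 codons.
Pro: 4 codons.
Lys: 2 codons.
Tyr: 2 codons.
Val: 4 codons.
4 × 2 × 2 × 2 × 4 × 2 × 2 × 4 = 2048.

2048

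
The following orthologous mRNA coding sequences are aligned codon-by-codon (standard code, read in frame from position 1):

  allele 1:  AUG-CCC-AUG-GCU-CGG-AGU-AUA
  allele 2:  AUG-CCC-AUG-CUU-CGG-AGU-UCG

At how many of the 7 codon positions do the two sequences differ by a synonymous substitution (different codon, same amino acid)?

0

Codon 1: AUG Met / AUG Met — identical.
Codon 2: CCC Pro / CCC Pro — identical.
Codon 3: AUG Met / AUG Met — identical.
Codon 4: GCU Ala / CUU Leu — nonsynonymous.
Codon 5: CGG Arg / CGG Arg — identical.
Codon 6: AGU Ser / AGU Ser — identical.
Codon 7: AUA Ile / UCG Ser — nonsynonymous.
Synonymous differences: 0.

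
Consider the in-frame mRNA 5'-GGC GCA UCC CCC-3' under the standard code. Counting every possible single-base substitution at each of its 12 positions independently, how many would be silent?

Codon 1 (GGC, Gly): 3 synonymous substitutions.
Codon 2 (GCA, Ala): 3 synonymous substitutions.
Codon 3 (UCC, Ser): 3 synonymous substitutions.
Codon 4 (CCC, Pro): 3 synonymous substitutions.
Total: 3 + 3 + 3 + 3 = 12.

12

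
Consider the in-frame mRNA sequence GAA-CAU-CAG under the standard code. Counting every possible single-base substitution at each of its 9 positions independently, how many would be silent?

Codon 1 (GAA, Glu): 1 synonymous substitution.
Codon 2 (CAU, His): 1 synonymous substitution.
Codon 3 (CAG, Gln): 1 synonymous substitution.
Total: 1 + 1 + 1 = 3.

3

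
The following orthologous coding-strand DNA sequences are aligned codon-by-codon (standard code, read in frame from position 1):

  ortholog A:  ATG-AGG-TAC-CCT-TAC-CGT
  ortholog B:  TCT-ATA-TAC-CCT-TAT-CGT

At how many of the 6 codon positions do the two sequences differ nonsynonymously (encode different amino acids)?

2

Codon 1: ATG Met / TCT Ser — nonsynonymous.
Codon 2: AGG Arg / ATA Ile — nonsynonymous.
Codon 3: TAC Tyr / TAC Tyr — identical.
Codon 4: CCT Pro / CCT Pro — identical.
Codon 5: TAC Tyr / TAT Tyr — synonymous.
Codon 6: CGT Arg / CGT Arg — identical.
Nonsynonymous differences: 2.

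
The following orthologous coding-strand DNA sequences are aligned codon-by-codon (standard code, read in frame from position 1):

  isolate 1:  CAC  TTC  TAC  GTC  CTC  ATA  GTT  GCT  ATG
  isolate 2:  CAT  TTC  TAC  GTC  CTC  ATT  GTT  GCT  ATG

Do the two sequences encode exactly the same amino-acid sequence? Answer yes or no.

Codon 1: CAC His / CAT His — synonymous.
Codon 2: TTC Phe / TTC Phe — identical.
Codon 3: TAC Tyr / TAC Tyr — identical.
Codon 4: GTC Val / GTC Val — identical.
Codon 5: CTC Leu / CTC Leu — identical.
Codon 6: ATA Ile / ATT Ile — synonymous.
Codon 7: GTT Val / GTT Val — identical.
Codon 8: GCT Ala / GCT Ala — identical.
Codon 9: ATG Met / ATG Met — identical.
Nonsynonymous differences: 0 → same protein.

yes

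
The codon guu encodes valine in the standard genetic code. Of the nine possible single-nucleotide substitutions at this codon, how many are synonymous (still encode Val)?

3

Position 1: none → 0 synonymous.
Position 2: none → 0 synonymous.
Position 3: GUC, GUA, GUG → 3 synonymous.
Total: 0 + 0 + 3 = 3.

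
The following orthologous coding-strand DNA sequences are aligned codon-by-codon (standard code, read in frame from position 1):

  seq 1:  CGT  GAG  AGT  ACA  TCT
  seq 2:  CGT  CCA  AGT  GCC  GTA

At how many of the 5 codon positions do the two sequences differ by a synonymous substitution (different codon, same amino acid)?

0

Codon 1: CGT Arg / CGT Arg — identical.
Codon 2: GAG Glu / CCA Pro — nonsynonymous.
Codon 3: AGT Ser / AGT Ser — identical.
Codon 4: ACA Thr / GCC Ala — nonsynonymous.
Codon 5: TCT Ser / GTA Val — nonsynonymous.
Synonymous differences: 0.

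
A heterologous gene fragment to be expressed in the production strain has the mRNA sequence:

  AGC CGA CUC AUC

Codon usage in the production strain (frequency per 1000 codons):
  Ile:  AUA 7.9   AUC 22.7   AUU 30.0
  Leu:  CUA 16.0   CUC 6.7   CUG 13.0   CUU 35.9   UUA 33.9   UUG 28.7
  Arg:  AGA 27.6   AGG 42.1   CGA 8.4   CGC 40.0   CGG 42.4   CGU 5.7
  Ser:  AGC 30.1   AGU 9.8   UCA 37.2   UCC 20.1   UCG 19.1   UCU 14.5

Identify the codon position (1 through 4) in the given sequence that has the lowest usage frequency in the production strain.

3

Codon 1 AGC (Ser): 30.1 per 1000.
Codon 2 CGA (Arg): 8.4 per 1000.
Codon 3 CUC (Leu): 6.7 per 1000.
Codon 4 AUC (Ile): 22.7 per 1000.
Lowest frequency is 6.7 at codon 3.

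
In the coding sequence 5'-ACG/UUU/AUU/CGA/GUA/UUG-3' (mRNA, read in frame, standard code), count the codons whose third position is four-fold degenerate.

3

Codon 1 ACG (Thr): third position 4-fold.
Codon 2 UUU (Phe): third position 2-fold.
Codon 3 AUU (Ile): third position 3-fold.
Codon 4 CGA (Arg): third position 4-fold.
Codon 5 GUA (Val): third position 4-fold.
Codon 6 UUG (Leu): third position 2-fold.
Four-fold degenerate third positions: 3.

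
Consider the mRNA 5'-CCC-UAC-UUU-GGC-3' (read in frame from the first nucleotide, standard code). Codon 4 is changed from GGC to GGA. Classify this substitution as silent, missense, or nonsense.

Position 12 falls in codon 4: GGC → Gly.
After the substitution the codon is GGA → Gly.
Both encode Gly, so the change is synonymous.

silent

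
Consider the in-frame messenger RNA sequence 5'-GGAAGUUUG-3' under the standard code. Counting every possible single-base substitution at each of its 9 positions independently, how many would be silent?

Codon 1 (GGA, Gly): 3 synonymous substitutions.
Codon 2 (AGU, Ser): 1 synonymous substitution.
Codon 3 (UUG, Leu): 2 synonymous substitutions.
Total: 3 + 1 + 2 = 6.

6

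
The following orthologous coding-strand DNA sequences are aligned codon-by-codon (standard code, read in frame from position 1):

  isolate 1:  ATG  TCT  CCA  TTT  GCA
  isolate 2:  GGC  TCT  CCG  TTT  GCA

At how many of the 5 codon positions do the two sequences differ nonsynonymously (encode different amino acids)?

1

Codon 1: ATG Met / GGC Gly — nonsynonymous.
Codon 2: TCT Ser / TCT Ser — identical.
Codon 3: CCA Pro / CCG Pro — synonymous.
Codon 4: TTT Phe / TTT Phe — identical.
Codon 5: GCA Ala / GCA Ala — identical.
Nonsynonymous differences: 1.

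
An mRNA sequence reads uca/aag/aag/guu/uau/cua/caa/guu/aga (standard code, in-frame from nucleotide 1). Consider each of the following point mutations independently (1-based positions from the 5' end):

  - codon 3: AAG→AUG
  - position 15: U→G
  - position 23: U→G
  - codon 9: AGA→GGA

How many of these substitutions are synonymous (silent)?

Codon 3: AAG (Lys) → AUG (Met) — missense.
Codon 5: UAU (Tyr) → UAG (Stop) — nonsense.
Codon 8: GUU (Val) → GGU (Gly) — missense.
Codon 9: AGA (Arg) → GGA (Gly) — missense.
Synonymous: 0 of 4.

0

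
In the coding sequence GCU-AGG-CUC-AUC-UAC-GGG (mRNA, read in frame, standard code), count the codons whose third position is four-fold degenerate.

3

Codon 1 GCU (Ala): third position 4-fold.
Codon 2 AGG (Arg): third position 2-fold.
Codon 3 CUC (Leu): third position 4-fold.
Codon 4 AUC (Ile): third position 3-fold.
Codon 5 UAC (Tyr): third position 2-fold.
Codon 6 GGG (Gly): third position 4-fold.
Four-fold degenerate third positions: 3.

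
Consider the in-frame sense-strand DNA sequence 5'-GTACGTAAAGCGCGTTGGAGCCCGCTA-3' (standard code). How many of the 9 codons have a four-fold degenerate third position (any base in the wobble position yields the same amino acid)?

6

Codon 1 GTA (Val): third position 4-fold.
Codon 2 CGT (Arg): third position 4-fold.
Codon 3 AAA (Lys): third position 2-fold.
Codon 4 GCG (Ala): third position 4-fold.
Codon 5 CGT (Arg): third position 4-fold.
Codon 6 TGG (Trp): third position 1-fold.
Codon 7 AGC (Ser): third position 2-fold.
Codon 8 CCG (Pro): third position 4-fold.
Codon 9 CTA (Leu): third position 4-fold.
Four-fold degenerate third positions: 6.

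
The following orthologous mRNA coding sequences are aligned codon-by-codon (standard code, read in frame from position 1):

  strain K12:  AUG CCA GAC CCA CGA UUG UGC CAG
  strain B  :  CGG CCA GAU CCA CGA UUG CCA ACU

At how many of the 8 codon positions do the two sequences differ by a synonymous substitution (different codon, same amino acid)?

1

Codon 1: AUG Met / CGG Arg — nonsynonymous.
Codon 2: CCA Pro / CCA Pro — identical.
Codon 3: GAC Asp / GAU Asp — synonymous.
Codon 4: CCA Pro / CCA Pro — identical.
Codon 5: CGA Arg / CGA Arg — identical.
Codon 6: UUG Leu / UUG Leu — identical.
Codon 7: UGC Cys / CCA Pro — nonsynonymous.
Codon 8: CAG Gln / ACU Thr — nonsynonymous.
Synonymous differences: 1.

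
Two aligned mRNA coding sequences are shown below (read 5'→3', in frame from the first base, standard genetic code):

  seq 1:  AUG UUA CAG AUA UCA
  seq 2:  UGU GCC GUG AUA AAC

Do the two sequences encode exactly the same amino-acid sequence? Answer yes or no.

Codon 1: AUG Met / UGU Cys — nonsynonymous.
Codon 2: UUA Leu / GCC Ala — nonsynonymous.
Codon 3: CAG Gln / GUG Val — nonsynonymous.
Codon 4: AUA Ile / AUA Ile — identical.
Codon 5: UCA Ser / AAC Asn — nonsynonymous.
Nonsynonymous differences: 4 → different protein.

no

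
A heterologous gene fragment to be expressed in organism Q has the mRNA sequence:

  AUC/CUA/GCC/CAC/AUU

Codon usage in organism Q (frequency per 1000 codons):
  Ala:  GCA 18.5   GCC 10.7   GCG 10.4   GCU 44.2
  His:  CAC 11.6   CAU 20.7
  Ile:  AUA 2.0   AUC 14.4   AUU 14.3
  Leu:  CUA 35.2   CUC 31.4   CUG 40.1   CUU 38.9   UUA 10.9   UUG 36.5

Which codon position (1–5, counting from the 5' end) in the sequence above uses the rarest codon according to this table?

3

Codon 1 AUC (Ile): 14.4 per 1000.
Codon 2 CUA (Leu): 35.2 per 1000.
Codon 3 GCC (Ala): 10.7 per 1000.
Codon 4 CAC (His): 11.6 per 1000.
Codon 5 AUU (Ile): 14.3 per 1000.
Lowest frequency is 10.7 at codon 3.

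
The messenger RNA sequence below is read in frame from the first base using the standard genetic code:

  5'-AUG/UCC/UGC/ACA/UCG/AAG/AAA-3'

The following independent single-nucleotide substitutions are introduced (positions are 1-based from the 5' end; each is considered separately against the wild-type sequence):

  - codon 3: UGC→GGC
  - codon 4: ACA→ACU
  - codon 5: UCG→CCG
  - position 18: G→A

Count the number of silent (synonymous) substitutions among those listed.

Codon 3: UGC (Cys) → GGC (Gly) — missense.
Codon 4: ACA (Thr) → ACU (Thr) — synonymous.
Codon 5: UCG (Ser) → CCG (Pro) — missense.
Codon 6: AAG (Lys) → AAA (Lys) — synonymous.
Synonymous: 2 of 4.

2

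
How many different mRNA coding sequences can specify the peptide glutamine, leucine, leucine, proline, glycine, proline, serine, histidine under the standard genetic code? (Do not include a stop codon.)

55296

Gln: 2 codons.
Leu: 6 codons.
Leu: 6 codons.
Pro: 4 codons.
Gly: 4 codons.
Pro: 4 codons.
Ser: 6 codons.
His: 2 codons.
2 × 6 × 6 × 4 × 4 × 4 × 6 × 2 = 55296.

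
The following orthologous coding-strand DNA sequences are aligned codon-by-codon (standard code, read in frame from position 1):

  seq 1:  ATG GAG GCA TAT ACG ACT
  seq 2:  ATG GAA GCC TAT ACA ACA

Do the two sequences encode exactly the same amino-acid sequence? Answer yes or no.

yes

Codon 1: ATG Met / ATG Met — identical.
Codon 2: GAG Glu / GAA Glu — synonymous.
Codon 3: GCA Ala / GCC Ala — synonymous.
Codon 4: TAT Tyr / TAT Tyr — identical.
Codon 5: ACG Thr / ACA Thr — synonymous.
Codon 6: ACT Thr / ACA Thr — synonymous.
Nonsynonymous differences: 0 → same protein.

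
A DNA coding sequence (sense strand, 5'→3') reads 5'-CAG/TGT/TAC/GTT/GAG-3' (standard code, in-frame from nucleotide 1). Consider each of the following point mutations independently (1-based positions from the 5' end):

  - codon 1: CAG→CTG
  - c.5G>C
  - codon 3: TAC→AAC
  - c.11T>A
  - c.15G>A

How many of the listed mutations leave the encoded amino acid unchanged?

1

Codon 1: CAG (Gln) → CTG (Leu) — missense.
Codon 2: TGT (Cys) → TCT (Ser) — missense.
Codon 3: TAC (Tyr) → AAC (Asn) — missense.
Codon 4: GTT (Val) → GAT (Asp) — missense.
Codon 5: GAG (Glu) → GAA (Glu) — synonymous.
Synonymous: 1 of 5.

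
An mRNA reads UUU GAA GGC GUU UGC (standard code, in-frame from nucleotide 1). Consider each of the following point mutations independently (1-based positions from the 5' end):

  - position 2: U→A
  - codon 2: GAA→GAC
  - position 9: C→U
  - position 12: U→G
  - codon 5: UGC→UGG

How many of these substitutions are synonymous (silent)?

2

Codon 1: UUU (Phe) → UAU (Tyr) — missense.
Codon 2: GAA (Glu) → GAC (Asp) — missense.
Codon 3: GGC (Gly) → GGU (Gly) — synonymous.
Codon 4: GUU (Val) → GUG (Val) — synonymous.
Codon 5: UGC (Cys) → UGG (Trp) — missense.
Synonymous: 2 of 5.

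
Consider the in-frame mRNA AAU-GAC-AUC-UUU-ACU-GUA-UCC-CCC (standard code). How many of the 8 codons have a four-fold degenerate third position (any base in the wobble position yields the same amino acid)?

Codon 1 AAU (Asn): third position 2-fold.
Codon 2 GAC (Asp): third position 2-fold.
Codon 3 AUC (Ile): third position 3-fold.
Codon 4 UUU (Phe): third position 2-fold.
Codon 5 ACU (Thr): third position 4-fold.
Codon 6 GUA (Val): third position 4-fold.
Codon 7 UCC (Ser): third position 4-fold.
Codon 8 CCC (Pro): third position 4-fold.
Four-fold degenerate third positions: 4.

4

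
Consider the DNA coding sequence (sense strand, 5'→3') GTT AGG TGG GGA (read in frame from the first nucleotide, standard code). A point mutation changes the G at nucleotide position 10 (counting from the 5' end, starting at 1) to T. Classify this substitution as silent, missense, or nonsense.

Position 10 falls in codon 4: GGA → Gly.
After the substitution the codon is TGA → Stop.
The new codon is a stop codon, so this is a nonsense mutation.

nonsense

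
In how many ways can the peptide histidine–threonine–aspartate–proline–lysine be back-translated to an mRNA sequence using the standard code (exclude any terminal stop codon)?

128

His: 2 codons.
Thr: 4 codons.
Asp: 2 codons.
Pro: 4 codons.
Lys: 2 codons.
2 × 4 × 2 × 4 × 2 = 128.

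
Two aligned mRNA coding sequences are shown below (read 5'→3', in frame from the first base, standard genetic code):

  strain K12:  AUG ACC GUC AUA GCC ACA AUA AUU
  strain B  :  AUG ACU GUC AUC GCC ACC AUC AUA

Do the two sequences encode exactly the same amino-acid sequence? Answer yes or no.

Codon 1: AUG Met / AUG Met — identical.
Codon 2: ACC Thr / ACU Thr — synonymous.
Codon 3: GUC Val / GUC Val — identical.
Codon 4: AUA Ile / AUC Ile — synonymous.
Codon 5: GCC Ala / GCC Ala — identical.
Codon 6: ACA Thr / ACC Thr — synonymous.
Codon 7: AUA Ile / AUC Ile — synonymous.
Codon 8: AUU Ile / AUA Ile — synonymous.
Nonsynonymous differences: 0 → same protein.

yes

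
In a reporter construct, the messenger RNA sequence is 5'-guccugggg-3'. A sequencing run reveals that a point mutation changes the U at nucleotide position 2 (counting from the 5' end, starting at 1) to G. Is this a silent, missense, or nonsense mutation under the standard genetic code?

missense

Position 2 falls in codon 1: GUC → Val.
After the substitution the codon is GGC → Gly.
Val ≠ Gly, so this is a missense mutation.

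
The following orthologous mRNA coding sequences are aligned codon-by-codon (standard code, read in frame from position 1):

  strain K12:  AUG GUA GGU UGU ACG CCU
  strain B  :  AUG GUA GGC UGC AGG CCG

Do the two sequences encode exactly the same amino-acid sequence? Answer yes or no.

Codon 1: AUG Met / AUG Met — identical.
Codon 2: GUA Val / GUA Val — identical.
Codon 3: GGU Gly / GGC Gly — synonymous.
Codon 4: UGU Cys / UGC Cys — synonymous.
Codon 5: ACG Thr / AGG Arg — nonsynonymous.
Codon 6: CCU Pro / CCG Pro — synonymous.
Nonsynonymous differences: 1 → different protein.

no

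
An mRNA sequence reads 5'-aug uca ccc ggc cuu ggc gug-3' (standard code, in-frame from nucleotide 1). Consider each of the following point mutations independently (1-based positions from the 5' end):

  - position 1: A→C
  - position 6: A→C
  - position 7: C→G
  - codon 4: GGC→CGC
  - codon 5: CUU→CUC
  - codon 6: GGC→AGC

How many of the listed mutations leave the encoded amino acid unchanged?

Codon 1: AUG (Met) → CUG (Leu) — missense.
Codon 2: UCA (Ser) → UCC (Ser) — synonymous.
Codon 3: CCC (Pro) → GCC (Ala) — missense.
Codon 4: GGC (Gly) → CGC (Arg) — missense.
Codon 5: CUU (Leu) → CUC (Leu) — synonymous.
Codon 6: GGC (Gly) → AGC (Ser) — missense.
Synonymous: 2 of 6.

2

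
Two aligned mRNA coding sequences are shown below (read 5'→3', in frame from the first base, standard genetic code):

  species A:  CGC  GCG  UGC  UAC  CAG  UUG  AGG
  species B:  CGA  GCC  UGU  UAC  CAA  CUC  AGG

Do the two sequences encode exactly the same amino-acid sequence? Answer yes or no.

Codon 1: CGC Arg / CGA Arg — synonymous.
Codon 2: GCG Ala / GCC Ala — synonymous.
Codon 3: UGC Cys / UGU Cys — synonymous.
Codon 4: UAC Tyr / UAC Tyr — identical.
Codon 5: CAG Gln / CAA Gln — synonymous.
Codon 6: UUG Leu / CUC Leu — synonymous.
Codon 7: AGG Arg / AGG Arg — identical.
Nonsynonymous differences: 0 → same protein.

yes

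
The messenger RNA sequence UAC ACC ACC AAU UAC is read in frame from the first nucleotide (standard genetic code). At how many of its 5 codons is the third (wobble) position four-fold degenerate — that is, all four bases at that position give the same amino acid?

2

Codon 1 UAC (Tyr): third position 2-fold.
Codon 2 ACC (Thr): third position 4-fold.
Codon 3 ACC (Thr): third position 4-fold.
Codon 4 AAU (Asn): third position 2-fold.
Codon 5 UAC (Tyr): third position 2-fold.
Four-fold degenerate third positions: 2.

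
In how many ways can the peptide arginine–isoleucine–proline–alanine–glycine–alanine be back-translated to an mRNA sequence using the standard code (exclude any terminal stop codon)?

4608

Arg: 6 codons.
Ile: 3 codons.
Pro: 4 codons.
Ala: 4 codons.
Gly: 4 codons.
Ala: 4 codons.
6 × 3 × 4 × 4 × 4 × 4 = 4608.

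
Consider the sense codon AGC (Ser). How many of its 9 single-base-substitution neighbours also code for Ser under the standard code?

Position 1: none → 0 synonymous.
Position 2: none → 0 synonymous.
Position 3: AGU → 1 synonymous.
Total: 0 + 0 + 1 = 1.

1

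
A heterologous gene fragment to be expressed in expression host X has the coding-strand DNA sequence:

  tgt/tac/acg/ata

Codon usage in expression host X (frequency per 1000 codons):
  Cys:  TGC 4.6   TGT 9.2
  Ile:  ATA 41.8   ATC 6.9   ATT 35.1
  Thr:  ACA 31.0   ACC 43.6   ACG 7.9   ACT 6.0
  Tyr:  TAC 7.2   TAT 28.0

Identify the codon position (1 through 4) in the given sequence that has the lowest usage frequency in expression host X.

2

Codon 1 TGT (Cys): 9.2 per 1000.
Codon 2 TAC (Tyr): 7.2 per 1000.
Codon 3 ACG (Thr): 7.9 per 1000.
Codon 4 ATA (Ile): 41.8 per 1000.
Lowest frequency is 7.2 at codon 2.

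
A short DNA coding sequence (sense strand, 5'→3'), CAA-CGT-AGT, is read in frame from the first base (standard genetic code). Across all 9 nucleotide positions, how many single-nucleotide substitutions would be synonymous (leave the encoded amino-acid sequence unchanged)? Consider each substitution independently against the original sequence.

Codon 1 (CAA, Gln): 1 synonymous substitution.
Codon 2 (CGT, Arg): 3 synonymous substitutions.
Codon 3 (AGT, Ser): 1 synonymous substitution.
Total: 1 + 3 + 1 = 5.

5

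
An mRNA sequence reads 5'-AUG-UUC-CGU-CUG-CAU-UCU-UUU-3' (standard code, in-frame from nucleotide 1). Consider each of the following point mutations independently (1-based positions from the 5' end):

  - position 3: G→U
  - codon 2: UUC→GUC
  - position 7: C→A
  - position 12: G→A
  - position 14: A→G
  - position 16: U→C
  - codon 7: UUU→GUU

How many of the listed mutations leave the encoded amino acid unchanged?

Codon 1: AUG (Met) → AUU (Ile) — missense.
Codon 2: UUC (Phe) → GUC (Val) — missense.
Codon 3: CGU (Arg) → AGU (Ser) — missense.
Codon 4: CUG (Leu) → CUA (Leu) — synonymous.
Codon 5: CAU (His) → CGU (Arg) — missense.
Codon 6: UCU (Ser) → CCU (Pro) — missense.
Codon 7: UUU (Phe) → GUU (Val) — missense.
Synonymous: 1 of 7.

1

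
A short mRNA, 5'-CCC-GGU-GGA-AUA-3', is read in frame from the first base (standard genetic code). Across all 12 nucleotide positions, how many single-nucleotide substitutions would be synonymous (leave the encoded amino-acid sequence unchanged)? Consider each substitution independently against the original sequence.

11

Codon 1 (CCC, Pro): 3 synonymous substitutions.
Codon 2 (GGU, Gly): 3 synonymous substitutions.
Codon 3 (GGA, Gly): 3 synonymous substitutions.
Codon 4 (AUA, Ile): 2 synonymous substitutions.
Total: 3 + 3 + 3 + 2 = 11.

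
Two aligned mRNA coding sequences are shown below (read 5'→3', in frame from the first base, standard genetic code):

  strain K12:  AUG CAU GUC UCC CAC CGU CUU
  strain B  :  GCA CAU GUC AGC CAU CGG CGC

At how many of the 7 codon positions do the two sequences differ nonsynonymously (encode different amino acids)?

2

Codon 1: AUG Met / GCA Ala — nonsynonymous.
Codon 2: CAU His / CAU His — identical.
Codon 3: GUC Val / GUC Val — identical.
Codon 4: UCC Ser / AGC Ser — synonymous.
Codon 5: CAC His / CAU His — synonymous.
Codon 6: CGU Arg / CGG Arg — synonymous.
Codon 7: CUU Leu / CGC Arg — nonsynonymous.
Nonsynonymous differences: 2.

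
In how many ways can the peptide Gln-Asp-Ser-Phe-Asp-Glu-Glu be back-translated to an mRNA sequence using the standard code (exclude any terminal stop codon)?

384

Gln: 2 codons.
Asp: 2 codons.
Ser: 6 codons.
Phe: 2 codons.
Asp: 2 codons.
Glu: 2 codons.
Glu: 2 codons.
2 × 2 × 6 × 2 × 2 × 2 × 2 = 384.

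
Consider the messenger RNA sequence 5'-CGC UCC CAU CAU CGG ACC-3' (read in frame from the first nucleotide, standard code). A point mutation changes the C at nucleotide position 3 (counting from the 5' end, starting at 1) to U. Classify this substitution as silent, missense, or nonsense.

silent

Position 3 falls in codon 1: CGC → Arg.
After the substitution the codon is CGU → Arg.
Both encode Arg, so the change is synonymous.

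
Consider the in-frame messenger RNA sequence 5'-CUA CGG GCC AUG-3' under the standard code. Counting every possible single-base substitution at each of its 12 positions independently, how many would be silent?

11

Codon 1 (CUA, Leu): 4 synonymous substitutions.
Codon 2 (CGG, Arg): 4 synonymous substitutions.
Codon 3 (GCC, Ala): 3 synonymous substitutions.
Codon 4 (AUG, Met): 0 synonymous substitutions.
Total: 4 + 4 + 3 + 0 = 11.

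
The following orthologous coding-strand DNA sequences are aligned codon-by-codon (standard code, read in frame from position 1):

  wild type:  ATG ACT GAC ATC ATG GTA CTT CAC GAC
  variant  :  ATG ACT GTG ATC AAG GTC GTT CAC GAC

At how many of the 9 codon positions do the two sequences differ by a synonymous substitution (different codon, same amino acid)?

Codon 1: ATG Met / ATG Met — identical.
Codon 2: ACT Thr / ACT Thr — identical.
Codon 3: GAC Asp / GTG Val — nonsynonymous.
Codon 4: ATC Ile / ATC Ile — identical.
Codon 5: ATG Met / AAG Lys — nonsynonymous.
Codon 6: GTA Val / GTC Val — synonymous.
Codon 7: CTT Leu / GTT Val — nonsynonymous.
Codon 8: CAC His / CAC His — identical.
Codon 9: GAC Asp / GAC Asp — identical.
Synonymous differences: 1.

1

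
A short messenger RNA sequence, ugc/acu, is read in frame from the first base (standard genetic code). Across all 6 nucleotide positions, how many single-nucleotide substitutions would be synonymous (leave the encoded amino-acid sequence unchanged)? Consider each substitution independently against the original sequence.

4

Codon 1 (UGC, Cys): 1 synonymous substitution.
Codon 2 (ACU, Thr): 3 synonymous substitutions.
Total: 1 + 3 = 4.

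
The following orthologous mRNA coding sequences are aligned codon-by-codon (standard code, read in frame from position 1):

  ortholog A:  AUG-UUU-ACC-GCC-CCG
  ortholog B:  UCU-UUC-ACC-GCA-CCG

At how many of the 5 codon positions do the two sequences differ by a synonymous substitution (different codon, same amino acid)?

2

Codon 1: AUG Met / UCU Ser — nonsynonymous.
Codon 2: UUU Phe / UUC Phe — synonymous.
Codon 3: ACC Thr / ACC Thr — identical.
Codon 4: GCC Ala / GCA Ala — synonymous.
Codon 5: CCG Pro / CCG Pro — identical.
Synonymous differences: 2.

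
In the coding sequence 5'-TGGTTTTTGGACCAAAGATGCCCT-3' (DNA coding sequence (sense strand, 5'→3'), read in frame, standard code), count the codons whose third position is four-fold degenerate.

Codon 1 TGG (Trp): third position 1-fold.
Codon 2 TTT (Phe): third position 2-fold.
Codon 3 TTG (Leu): third position 2-fold.
Codon 4 GAC (Asp): third position 2-fold.
Codon 5 CAA (Gln): third position 2-fold.
Codon 6 AGA (Arg): third position 2-fold.
Codon 7 TGC (Cys): third position 2-fold.
Codon 8 CCT (Pro): third position 4-fold.
Four-fold degenerate third positions: 1.

1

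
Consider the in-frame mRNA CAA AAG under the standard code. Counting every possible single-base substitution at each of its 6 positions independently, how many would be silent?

Codon 1 (CAA, Gln): 1 synonymous substitution.
Codon 2 (AAG, Lys): 1 synonymous substitution.
Total: 1 + 1 = 2.

2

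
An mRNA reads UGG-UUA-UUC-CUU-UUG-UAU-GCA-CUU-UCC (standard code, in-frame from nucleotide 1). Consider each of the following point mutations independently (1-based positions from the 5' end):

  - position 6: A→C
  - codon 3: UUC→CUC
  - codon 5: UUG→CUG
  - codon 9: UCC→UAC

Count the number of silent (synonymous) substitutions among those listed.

1

Codon 2: UUA (Leu) → UUC (Phe) — missense.
Codon 3: UUC (Phe) → CUC (Leu) — missense.
Codon 5: UUG (Leu) → CUG (Leu) — synonymous.
Codon 9: UCC (Ser) → UAC (Tyr) — missense.
Synonymous: 1 of 4.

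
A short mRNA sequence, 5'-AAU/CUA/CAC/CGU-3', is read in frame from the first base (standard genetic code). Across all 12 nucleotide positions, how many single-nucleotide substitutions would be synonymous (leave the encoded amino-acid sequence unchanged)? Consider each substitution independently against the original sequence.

9

Codon 1 (AAU, Asn): 1 synonymous substitution.
Codon 2 (CUA, Leu): 4 synonymous substitutions.
Codon 3 (CAC, His): 1 synonymous substitution.
Codon 4 (CGU, Arg): 3 synonymous substitutions.
Total: 1 + 4 + 1 + 3 = 9.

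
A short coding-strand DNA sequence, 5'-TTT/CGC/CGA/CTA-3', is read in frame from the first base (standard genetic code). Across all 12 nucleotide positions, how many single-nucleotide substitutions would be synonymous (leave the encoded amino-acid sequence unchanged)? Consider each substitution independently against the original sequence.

Codon 1 (TTT, Phe): 1 synonymous substitution.
Codon 2 (CGC, Arg): 3 synonymous substitutions.
Codon 3 (CGA, Arg): 4 synonymous substitutions.
Codon 4 (CTA, Leu): 4 synonymous substitutions.
Total: 1 + 3 + 4 + 4 = 12.

12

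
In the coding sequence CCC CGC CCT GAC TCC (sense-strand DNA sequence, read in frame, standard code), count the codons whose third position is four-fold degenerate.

Codon 1 CCC (Pro): third position 4-fold.
Codon 2 CGC (Arg): third position 4-fold.
Codon 3 CCT (Pro): third position 4-fold.
Codon 4 GAC (Asp): third position 2-fold.
Codon 5 TCC (Ser): third position 4-fold.
Four-fold degenerate third positions: 4.

4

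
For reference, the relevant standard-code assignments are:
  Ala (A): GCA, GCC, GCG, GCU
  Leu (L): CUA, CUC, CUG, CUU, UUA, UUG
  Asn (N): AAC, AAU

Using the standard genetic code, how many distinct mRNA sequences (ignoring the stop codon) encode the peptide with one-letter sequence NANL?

Asn: 2 codons.
Ala: 4 codons.
Asn: 2 codons.
Leu: 6 codons.
2 × 4 × 2 × 6 = 96.

96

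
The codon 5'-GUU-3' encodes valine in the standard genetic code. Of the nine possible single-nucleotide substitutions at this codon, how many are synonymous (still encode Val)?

Position 1: none → 0 synonymous.
Position 2: none → 0 synonymous.
Position 3: GUC, GUA, GUG → 3 synonymous.
Total: 0 + 0 + 3 = 3.

3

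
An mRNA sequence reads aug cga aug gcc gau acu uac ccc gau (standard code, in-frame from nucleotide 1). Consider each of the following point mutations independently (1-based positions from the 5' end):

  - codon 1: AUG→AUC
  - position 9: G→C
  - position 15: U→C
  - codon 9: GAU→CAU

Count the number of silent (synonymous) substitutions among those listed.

1

Codon 1: AUG (Met) → AUC (Ile) — missense.
Codon 3: AUG (Met) → AUC (Ile) — missense.
Codon 5: GAU (Asp) → GAC (Asp) — synonymous.
Codon 9: GAU (Asp) → CAU (His) — missense.
Synonymous: 1 of 4.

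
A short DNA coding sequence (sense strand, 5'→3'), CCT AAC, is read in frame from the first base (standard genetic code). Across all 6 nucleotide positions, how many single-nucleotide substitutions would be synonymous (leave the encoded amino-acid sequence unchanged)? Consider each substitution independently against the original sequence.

Codon 1 (CCT, Pro): 3 synonymous substitutions.
Codon 2 (AAC, Asn): 1 synonymous substitution.
Total: 3 + 1 = 4.

4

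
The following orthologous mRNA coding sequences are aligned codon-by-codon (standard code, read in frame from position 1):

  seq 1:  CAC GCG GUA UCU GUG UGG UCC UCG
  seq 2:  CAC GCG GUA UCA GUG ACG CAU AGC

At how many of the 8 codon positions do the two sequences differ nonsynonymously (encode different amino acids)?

2

Codon 1: CAC His / CAC His — identical.
Codon 2: GCG Ala / GCG Ala — identical.
Codon 3: GUA Val / GUA Val — identical.
Codon 4: UCU Ser / UCA Ser — synonymous.
Codon 5: GUG Val / GUG Val — identical.
Codon 6: UGG Trp / ACG Thr — nonsynonymous.
Codon 7: UCC Ser / CAU His — nonsynonymous.
Codon 8: UCG Ser / AGC Ser — synonymous.
Nonsynonymous differences: 2.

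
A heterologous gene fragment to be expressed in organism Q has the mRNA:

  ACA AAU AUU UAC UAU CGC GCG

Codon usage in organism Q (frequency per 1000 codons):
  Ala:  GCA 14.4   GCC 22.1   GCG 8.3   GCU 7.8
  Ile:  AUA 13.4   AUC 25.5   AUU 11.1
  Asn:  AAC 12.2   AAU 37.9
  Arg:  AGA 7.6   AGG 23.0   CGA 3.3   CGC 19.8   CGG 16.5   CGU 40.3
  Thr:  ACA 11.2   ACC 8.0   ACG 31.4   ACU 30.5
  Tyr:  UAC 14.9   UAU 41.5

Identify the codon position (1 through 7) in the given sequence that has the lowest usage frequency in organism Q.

7

Codon 1 ACA (Thr): 11.2 per 1000.
Codon 2 AAU (Asn): 37.9 per 1000.
Codon 3 AUU (Ile): 11.1 per 1000.
Codon 4 UAC (Tyr): 14.9 per 1000.
Codon 5 UAU (Tyr): 41.5 per 1000.
Codon 6 CGC (Arg): 19.8 per 1000.
Codon 7 GCG (Ala): 8.3 per 1000.
Lowest frequency is 8.3 at codon 7.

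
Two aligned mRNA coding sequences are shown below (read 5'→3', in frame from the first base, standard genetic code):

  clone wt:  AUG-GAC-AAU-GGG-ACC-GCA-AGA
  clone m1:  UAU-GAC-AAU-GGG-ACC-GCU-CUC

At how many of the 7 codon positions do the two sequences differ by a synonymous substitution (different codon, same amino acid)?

Codon 1: AUG Met / UAU Tyr — nonsynonymous.
Codon 2: GAC Asp / GAC Asp — identical.
Codon 3: AAU Asn / AAU Asn — identical.
Codon 4: GGG Gly / GGG Gly — identical.
Codon 5: ACC Thr / ACC Thr — identical.
Codon 6: GCA Ala / GCU Ala — synonymous.
Codon 7: AGA Arg / CUC Leu — nonsynonymous.
Synonymous differences: 1.

1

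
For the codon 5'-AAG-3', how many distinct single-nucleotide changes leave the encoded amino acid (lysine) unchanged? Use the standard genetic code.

1

Position 1: none → 0 synonymous.
Position 2: none → 0 synonymous.
Position 3: AAA → 1 synonymous.
Total: 0 + 0 + 1 = 1.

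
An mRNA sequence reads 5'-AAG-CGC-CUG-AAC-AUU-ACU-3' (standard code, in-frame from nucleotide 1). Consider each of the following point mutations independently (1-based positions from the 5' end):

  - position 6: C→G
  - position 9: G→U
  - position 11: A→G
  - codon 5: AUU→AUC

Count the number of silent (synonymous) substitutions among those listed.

Codon 2: CGC (Arg) → CGG (Arg) — synonymous.
Codon 3: CUG (Leu) → CUU (Leu) — synonymous.
Codon 4: AAC (Asn) → AGC (Ser) — missense.
Codon 5: AUU (Ile) → AUC (Ile) — synonymous.
Synonymous: 3 of 4.

3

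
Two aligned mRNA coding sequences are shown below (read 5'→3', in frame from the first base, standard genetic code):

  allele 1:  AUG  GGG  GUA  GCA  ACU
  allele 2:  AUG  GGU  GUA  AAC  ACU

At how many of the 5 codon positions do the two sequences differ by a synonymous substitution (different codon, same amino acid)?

1

Codon 1: AUG Met / AUG Met — identical.
Codon 2: GGG Gly / GGU Gly — synonymous.
Codon 3: GUA Val / GUA Val — identical.
Codon 4: GCA Ala / AAC Asn — nonsynonymous.
Codon 5: ACU Thr / ACU Thr — identical.
Synonymous differences: 1.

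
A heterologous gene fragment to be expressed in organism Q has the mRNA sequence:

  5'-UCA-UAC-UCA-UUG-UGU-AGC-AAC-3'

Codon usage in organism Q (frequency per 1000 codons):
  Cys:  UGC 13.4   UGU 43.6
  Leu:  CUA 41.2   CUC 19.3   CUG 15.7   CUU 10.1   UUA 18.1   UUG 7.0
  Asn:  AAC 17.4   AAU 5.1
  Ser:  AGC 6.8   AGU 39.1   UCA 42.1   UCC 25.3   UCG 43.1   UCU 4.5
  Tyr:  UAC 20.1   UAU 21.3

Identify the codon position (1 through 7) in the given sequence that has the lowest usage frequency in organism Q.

6

Codon 1 UCA (Ser): 42.1 per 1000.
Codon 2 UAC (Tyr): 20.1 per 1000.
Codon 3 UCA (Ser): 42.1 per 1000.
Codon 4 UUG (Leu): 7.0 per 1000.
Codon 5 UGU (Cys): 43.6 per 1000.
Codon 6 AGC (Ser): 6.8 per 1000.
Codon 7 AAC (Asn): 17.4 per 1000.
Lowest frequency is 6.8 at codon 6.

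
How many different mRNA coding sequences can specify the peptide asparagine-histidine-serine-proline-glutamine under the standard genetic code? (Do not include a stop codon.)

Asn: 2 codons.
His: 2 codons.
Ser: 6 codons.
Pro: 4 codons.
Gln: 2 codons.
2 × 2 × 6 × 4 × 2 = 192.

192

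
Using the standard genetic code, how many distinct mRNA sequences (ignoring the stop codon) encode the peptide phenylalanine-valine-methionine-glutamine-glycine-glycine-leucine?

1536

Phe: 2 codons.
Val: 4 codons.
Met: 1 codon.
Gln: 2 codons.
Gly: 4 codons.
Gly: 4 codons.
Leu: 6 codons.
2 × 4 × 1 × 2 × 4 × 4 × 6 = 1536.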